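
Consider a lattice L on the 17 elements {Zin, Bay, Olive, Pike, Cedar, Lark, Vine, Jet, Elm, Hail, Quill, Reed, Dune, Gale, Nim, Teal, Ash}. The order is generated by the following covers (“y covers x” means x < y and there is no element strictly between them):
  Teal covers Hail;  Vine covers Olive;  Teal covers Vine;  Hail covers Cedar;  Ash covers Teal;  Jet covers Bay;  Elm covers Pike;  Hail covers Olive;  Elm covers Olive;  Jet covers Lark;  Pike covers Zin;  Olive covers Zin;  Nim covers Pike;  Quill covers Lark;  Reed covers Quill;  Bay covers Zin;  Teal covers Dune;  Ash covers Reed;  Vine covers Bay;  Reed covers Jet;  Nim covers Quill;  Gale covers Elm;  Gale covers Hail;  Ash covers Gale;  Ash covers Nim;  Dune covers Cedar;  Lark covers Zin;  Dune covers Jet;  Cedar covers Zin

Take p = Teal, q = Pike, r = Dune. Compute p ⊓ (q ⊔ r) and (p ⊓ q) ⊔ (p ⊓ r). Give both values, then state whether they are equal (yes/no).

Teal; Dune; no

q ⊔ r = Ash, so p ⊓ (q ⊔ r) = Teal ⊓ Ash = Teal.
p ⊓ q = Zin and p ⊓ r = Dune, so (p ⊓ q) ⊔ (p ⊓ r) = Zin ⊔ Dune = Dune.
Equal: no.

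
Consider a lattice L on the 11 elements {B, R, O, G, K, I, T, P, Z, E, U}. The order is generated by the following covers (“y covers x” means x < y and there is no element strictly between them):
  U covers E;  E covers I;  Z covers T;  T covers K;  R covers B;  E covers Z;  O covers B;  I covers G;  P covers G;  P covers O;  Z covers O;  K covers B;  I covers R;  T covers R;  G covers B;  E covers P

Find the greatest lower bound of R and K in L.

Common lower bounds of {R, K}: B.
The greatest among these is B.

B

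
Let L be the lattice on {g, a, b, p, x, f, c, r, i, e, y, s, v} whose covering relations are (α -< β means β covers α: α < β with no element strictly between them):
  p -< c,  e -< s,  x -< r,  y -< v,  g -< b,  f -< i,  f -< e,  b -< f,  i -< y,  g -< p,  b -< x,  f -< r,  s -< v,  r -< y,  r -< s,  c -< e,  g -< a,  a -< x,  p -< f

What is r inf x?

x

Common lower bounds of {r, x}: a, b, g, x.
The greatest among these is x.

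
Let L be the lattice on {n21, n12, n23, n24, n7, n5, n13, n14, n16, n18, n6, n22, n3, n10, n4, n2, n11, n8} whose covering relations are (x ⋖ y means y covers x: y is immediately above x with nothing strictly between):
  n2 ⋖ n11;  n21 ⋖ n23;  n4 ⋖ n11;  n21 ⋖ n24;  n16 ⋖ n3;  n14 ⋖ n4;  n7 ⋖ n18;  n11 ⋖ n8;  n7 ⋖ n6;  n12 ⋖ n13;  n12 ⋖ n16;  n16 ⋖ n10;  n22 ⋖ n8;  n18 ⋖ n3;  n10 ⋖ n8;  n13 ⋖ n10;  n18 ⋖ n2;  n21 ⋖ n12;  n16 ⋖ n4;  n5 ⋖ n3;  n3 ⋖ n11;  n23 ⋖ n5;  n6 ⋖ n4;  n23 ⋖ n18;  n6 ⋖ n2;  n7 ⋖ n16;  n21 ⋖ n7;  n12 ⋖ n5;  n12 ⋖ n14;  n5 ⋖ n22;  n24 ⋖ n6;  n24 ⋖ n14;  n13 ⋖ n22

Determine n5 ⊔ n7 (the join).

Common upper bounds of {n5, n7}: n11, n3, n8.
The least among these is n3.

n3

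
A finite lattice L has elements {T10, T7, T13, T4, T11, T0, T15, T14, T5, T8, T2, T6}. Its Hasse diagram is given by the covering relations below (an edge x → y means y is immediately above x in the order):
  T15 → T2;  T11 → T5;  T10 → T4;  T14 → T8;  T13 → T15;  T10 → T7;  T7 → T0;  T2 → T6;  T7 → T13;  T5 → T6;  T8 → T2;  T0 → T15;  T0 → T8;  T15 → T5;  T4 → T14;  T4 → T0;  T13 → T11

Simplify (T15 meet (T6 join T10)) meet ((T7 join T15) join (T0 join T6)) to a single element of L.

T15

T6 ∨ T10 = T6
T15 ∧ T6 = T15
T7 ∨ T15 = T15
T0 ∨ T6 = T6
T15 ∨ T6 = T6
T15 ∧ T6 = T15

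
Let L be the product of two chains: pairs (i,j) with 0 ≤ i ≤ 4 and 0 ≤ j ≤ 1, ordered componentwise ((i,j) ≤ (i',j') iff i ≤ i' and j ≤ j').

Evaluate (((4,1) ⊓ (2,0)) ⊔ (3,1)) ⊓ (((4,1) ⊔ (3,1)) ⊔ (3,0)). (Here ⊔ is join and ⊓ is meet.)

(4,1) ∧ (2,0) = (2,0)
(2,0) ∨ (3,1) = (3,1)
(4,1) ∨ (3,1) = (4,1)
(4,1) ∨ (3,0) = (4,1)
(3,1) ∧ (4,1) = (3,1)

(3,1)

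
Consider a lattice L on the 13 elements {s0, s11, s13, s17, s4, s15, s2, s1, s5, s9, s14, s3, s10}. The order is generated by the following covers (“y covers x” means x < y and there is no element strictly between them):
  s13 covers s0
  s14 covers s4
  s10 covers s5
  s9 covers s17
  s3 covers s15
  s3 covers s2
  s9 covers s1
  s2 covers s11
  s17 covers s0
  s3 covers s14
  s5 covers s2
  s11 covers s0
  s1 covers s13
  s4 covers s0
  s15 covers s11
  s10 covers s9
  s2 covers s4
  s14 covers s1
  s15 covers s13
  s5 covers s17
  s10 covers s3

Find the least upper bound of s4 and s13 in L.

Common upper bounds of {s4, s13}: s10, s14, s3.
The least among these is s14.

s14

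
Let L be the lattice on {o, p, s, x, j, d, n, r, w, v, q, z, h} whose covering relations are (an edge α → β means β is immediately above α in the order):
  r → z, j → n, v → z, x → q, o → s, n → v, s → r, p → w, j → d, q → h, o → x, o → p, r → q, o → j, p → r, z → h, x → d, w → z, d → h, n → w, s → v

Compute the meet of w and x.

Common lower bounds of {w, x}: o.
The greatest among these is o.

o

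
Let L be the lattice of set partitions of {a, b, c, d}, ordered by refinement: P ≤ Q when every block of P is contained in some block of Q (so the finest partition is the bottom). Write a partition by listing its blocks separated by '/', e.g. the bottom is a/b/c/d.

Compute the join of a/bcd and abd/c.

abcd

The join of a/bcd and abd/c merges any blocks that overlap across the partitions, giving abcd.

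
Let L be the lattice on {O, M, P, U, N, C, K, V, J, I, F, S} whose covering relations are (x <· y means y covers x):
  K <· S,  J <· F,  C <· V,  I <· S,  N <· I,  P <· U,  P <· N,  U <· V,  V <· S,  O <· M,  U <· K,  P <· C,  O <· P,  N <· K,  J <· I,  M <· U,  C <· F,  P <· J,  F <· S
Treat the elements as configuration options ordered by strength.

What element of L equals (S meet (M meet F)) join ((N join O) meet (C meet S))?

M ∧ F = O
S ∧ O = O
N ∨ O = N
C ∧ S = C
N ∧ C = P
O ∨ P = P

P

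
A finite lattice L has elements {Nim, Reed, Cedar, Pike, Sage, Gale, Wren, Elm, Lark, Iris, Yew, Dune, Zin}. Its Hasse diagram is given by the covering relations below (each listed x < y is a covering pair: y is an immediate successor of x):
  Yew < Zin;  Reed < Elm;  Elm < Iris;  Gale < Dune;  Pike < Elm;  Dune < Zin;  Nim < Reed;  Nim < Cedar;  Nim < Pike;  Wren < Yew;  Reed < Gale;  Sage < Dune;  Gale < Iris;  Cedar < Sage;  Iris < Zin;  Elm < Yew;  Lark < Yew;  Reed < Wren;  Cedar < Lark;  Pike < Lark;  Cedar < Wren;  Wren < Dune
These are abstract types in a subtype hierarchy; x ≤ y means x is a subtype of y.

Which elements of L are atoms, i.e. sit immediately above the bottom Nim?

Cedar, Pike, Reed

The atoms are exactly the elements that cover Nim: Cedar, Pike, Reed.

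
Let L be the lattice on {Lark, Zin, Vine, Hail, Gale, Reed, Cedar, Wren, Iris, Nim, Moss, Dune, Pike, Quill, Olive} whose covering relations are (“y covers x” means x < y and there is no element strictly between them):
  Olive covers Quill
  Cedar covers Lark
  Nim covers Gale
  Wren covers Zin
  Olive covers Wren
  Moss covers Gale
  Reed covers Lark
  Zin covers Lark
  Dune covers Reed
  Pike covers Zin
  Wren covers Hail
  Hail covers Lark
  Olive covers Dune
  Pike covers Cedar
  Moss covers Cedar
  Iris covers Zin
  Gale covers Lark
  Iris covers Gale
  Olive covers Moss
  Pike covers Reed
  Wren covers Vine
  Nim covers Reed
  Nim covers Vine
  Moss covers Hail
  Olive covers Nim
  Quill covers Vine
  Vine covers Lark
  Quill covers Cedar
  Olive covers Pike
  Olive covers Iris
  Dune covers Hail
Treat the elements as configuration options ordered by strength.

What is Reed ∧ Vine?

Lark

Common lower bounds of {Reed, Vine}: Lark.
The greatest among these is Lark.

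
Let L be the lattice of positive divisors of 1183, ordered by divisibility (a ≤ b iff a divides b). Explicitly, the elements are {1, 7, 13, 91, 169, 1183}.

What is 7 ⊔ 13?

91

Common upper bounds of {7, 13}: 1183, 91.
The least among these is 91.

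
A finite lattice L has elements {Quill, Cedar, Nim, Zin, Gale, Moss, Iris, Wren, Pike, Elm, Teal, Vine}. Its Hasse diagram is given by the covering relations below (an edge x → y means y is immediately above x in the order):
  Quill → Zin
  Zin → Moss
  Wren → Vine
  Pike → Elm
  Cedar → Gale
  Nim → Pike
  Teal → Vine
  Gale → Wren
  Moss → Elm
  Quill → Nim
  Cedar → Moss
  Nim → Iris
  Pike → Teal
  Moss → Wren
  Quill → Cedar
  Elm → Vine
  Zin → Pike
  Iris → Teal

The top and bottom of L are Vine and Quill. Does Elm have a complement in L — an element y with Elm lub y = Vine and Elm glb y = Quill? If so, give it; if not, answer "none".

none

For every candidate y, either Elm ∨ y ≠ Vine or Elm ∧ y ≠ Quill; no complement exists.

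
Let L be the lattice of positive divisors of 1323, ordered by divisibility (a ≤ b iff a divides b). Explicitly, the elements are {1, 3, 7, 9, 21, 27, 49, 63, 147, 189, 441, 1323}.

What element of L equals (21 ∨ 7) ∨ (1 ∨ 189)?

189

21 ∨ 7 = 21
1 ∨ 189 = 189
21 ∨ 189 = 189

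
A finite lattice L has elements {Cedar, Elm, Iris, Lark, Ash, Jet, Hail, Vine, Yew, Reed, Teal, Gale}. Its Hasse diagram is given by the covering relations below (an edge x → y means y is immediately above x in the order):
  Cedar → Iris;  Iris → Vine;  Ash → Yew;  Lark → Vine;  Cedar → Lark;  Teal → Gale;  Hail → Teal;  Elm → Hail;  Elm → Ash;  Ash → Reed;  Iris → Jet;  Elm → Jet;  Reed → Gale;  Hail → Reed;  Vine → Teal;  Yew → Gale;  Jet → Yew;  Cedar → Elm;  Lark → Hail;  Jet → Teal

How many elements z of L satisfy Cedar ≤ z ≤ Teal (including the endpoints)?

The interval [Cedar, Teal] = {Cedar, Elm, Hail, Iris, Jet, Lark, Teal, Vine}, which has 8 elements.

8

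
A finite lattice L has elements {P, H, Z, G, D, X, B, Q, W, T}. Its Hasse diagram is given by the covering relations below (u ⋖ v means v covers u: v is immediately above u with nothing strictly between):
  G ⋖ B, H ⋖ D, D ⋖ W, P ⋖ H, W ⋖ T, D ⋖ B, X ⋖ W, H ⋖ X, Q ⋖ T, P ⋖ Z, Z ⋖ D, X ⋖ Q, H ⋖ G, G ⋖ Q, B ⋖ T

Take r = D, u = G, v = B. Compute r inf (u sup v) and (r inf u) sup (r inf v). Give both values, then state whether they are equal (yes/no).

D; D; yes

u sup v = B, so r inf (u sup v) = D inf B = D.
r inf u = H and r inf v = D, so (r inf u) sup (r inf v) = H sup D = D.
Equal: yes.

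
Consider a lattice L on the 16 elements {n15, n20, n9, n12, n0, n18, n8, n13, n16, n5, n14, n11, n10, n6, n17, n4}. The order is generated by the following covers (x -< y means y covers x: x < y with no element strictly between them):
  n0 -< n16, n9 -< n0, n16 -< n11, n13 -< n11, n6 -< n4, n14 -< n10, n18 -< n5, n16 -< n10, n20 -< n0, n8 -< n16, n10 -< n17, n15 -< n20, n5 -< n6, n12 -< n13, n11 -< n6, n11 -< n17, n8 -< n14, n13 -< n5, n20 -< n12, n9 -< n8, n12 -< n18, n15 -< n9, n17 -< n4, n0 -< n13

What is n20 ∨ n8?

Common upper bounds of {n20, n8}: n10, n11, n16, n17, n4, n6.
The least among these is n16.

n16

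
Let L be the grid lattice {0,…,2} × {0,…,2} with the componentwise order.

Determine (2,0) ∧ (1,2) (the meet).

(1,0)

In a product of chains, the meet is componentwise min, giving (1,0).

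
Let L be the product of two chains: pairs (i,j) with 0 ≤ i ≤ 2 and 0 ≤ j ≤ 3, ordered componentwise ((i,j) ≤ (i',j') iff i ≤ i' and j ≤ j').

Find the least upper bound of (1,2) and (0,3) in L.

(1,3)

In a product of chains, the join is componentwise max, giving (1,3).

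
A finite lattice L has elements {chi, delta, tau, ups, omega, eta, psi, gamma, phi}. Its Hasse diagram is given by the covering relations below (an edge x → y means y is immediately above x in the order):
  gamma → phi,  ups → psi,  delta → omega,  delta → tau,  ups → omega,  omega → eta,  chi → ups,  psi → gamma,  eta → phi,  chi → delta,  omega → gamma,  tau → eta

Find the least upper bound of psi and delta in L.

gamma

Common upper bounds of {psi, delta}: gamma, phi.
The least among these is gamma.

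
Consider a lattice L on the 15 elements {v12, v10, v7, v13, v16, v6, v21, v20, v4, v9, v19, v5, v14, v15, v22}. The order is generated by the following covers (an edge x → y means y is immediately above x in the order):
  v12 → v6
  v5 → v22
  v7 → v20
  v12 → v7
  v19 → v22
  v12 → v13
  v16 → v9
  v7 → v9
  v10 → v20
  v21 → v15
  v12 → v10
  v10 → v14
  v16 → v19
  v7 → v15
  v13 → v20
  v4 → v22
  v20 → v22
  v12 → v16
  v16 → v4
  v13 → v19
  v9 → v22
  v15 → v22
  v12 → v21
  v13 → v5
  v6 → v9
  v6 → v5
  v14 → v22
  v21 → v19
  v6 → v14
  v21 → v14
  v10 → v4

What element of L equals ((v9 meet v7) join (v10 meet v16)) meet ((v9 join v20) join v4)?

v9 ∧ v7 = v7
v10 ∧ v16 = v12
v7 ∨ v12 = v7
v9 ∨ v20 = v22
v22 ∨ v4 = v22
v7 ∧ v22 = v7

v7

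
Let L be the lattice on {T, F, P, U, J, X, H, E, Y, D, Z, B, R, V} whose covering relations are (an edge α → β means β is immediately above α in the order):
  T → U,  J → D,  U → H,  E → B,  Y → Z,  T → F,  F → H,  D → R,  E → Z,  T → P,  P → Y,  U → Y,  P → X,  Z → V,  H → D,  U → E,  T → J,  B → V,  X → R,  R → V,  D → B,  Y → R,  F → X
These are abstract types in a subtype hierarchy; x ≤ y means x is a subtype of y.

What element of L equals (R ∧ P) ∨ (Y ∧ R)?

R ∧ P = P
Y ∧ R = Y
P ∨ Y = Y

Y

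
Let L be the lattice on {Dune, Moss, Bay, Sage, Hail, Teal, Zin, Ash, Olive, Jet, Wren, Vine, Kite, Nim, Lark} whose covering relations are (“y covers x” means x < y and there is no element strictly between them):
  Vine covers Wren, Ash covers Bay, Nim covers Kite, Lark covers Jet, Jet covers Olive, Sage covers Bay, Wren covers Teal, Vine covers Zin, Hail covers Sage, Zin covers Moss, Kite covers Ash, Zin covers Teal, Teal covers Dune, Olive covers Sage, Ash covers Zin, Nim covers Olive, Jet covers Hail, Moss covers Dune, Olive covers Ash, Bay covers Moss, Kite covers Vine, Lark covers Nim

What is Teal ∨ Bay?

Common upper bounds of {Teal, Bay}: Ash, Jet, Kite, Lark, Nim, Olive.
The least among these is Ash.

Ash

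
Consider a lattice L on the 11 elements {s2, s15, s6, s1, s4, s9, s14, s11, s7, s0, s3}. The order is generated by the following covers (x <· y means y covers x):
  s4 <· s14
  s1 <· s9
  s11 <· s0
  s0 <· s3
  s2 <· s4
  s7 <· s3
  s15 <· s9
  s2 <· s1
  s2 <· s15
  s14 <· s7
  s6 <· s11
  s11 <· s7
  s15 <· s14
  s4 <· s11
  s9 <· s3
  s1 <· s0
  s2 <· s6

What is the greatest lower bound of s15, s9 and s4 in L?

s2

Common lower bounds of {s15, s9, s4}: s2.
The greatest among these is s2.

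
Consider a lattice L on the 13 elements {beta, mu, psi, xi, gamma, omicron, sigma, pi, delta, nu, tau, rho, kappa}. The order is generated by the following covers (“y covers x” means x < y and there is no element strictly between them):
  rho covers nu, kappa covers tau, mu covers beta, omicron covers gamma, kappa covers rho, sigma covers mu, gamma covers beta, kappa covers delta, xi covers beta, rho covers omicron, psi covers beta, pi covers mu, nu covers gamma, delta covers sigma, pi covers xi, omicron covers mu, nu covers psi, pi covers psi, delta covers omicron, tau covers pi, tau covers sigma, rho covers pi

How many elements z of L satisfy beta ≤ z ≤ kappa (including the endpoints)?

13

The interval [beta, kappa] = {beta, delta, gamma, kappa, mu, nu, omicron, pi, psi, rho, sigma, tau, xi}, which has 13 elements.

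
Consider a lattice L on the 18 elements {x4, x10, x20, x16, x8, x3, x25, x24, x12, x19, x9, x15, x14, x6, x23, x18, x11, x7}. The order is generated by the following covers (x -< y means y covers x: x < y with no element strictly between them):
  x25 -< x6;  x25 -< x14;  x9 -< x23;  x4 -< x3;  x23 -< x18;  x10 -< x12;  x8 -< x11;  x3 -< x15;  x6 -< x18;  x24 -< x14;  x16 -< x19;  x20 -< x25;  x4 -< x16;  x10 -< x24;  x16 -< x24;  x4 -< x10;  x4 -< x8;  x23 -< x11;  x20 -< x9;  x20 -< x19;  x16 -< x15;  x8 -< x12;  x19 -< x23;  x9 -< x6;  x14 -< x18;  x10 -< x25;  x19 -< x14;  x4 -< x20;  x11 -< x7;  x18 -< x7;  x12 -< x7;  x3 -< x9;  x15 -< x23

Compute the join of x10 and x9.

Common upper bounds of {x10, x9}: x18, x6, x7.
The least among these is x6.

x6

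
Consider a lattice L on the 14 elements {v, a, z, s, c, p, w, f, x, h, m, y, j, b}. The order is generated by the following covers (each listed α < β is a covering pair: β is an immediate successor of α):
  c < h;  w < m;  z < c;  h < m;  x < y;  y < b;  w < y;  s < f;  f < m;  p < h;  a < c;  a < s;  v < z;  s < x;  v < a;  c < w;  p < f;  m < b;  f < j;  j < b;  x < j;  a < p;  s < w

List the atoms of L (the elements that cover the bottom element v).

a, z

The atoms are exactly the elements that cover v: a, z.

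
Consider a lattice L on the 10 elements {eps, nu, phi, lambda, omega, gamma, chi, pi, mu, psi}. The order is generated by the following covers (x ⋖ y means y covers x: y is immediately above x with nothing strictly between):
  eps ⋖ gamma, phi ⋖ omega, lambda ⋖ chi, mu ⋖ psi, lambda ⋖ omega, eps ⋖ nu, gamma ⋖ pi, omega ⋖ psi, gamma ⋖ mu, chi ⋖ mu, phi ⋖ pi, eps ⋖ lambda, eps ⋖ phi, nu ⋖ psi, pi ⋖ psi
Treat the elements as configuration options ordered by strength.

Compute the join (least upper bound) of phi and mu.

psi

Common upper bounds of {phi, mu}: psi.
The least among these is psi.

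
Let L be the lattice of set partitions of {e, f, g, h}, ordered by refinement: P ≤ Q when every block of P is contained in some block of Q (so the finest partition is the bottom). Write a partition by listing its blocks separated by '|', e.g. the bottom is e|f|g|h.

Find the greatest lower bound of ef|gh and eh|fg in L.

e|f|g|h

The meet (common refinement) of ef|gh and eh|fg intersects blocks pairwise, giving e|f|g|h.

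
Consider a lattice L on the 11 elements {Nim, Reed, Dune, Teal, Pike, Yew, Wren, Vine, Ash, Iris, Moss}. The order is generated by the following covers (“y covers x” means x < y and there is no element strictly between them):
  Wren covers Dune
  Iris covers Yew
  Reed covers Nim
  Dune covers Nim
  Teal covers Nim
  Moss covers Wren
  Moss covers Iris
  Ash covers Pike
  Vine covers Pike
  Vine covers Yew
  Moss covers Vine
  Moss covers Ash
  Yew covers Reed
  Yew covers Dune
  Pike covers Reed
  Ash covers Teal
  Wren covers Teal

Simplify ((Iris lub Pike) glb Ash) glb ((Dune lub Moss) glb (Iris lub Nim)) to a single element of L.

Reed

Iris ∨ Pike = Moss
Moss ∧ Ash = Ash
Dune ∨ Moss = Moss
Iris ∨ Nim = Iris
Moss ∧ Iris = Iris
Ash ∧ Iris = Reed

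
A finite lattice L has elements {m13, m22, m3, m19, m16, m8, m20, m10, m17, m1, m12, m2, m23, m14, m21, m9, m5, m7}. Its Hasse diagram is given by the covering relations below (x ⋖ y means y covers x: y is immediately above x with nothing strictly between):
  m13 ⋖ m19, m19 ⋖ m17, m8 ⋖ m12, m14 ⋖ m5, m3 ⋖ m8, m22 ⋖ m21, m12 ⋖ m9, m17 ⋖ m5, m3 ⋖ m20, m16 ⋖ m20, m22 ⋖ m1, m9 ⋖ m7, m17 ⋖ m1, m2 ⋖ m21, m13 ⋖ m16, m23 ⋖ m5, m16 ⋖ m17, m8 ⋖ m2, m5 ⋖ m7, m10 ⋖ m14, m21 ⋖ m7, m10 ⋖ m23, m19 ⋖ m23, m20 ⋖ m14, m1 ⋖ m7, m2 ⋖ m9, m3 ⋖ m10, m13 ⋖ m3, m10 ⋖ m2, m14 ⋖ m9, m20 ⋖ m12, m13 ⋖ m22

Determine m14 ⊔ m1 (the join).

Common upper bounds of {m14, m1}: m7.
The least among these is m7.

m7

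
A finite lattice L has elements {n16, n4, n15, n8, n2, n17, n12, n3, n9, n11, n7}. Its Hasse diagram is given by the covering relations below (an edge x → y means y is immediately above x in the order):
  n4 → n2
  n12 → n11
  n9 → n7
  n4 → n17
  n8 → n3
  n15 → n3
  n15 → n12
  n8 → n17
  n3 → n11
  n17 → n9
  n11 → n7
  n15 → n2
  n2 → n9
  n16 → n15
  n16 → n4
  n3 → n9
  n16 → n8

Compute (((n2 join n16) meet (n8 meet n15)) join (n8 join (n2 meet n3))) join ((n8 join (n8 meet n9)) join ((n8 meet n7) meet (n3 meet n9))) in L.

n3

n2 ∨ n16 = n2
n8 ∧ n15 = n16
n2 ∧ n16 = n16
n2 ∧ n3 = n15
n8 ∨ n15 = n3
n16 ∨ n3 = n3
n8 ∧ n9 = n8
n8 ∨ n8 = n8
n8 ∧ n7 = n8
n3 ∧ n9 = n3
n8 ∧ n3 = n8
n8 ∨ n8 = n8
n3 ∨ n8 = n3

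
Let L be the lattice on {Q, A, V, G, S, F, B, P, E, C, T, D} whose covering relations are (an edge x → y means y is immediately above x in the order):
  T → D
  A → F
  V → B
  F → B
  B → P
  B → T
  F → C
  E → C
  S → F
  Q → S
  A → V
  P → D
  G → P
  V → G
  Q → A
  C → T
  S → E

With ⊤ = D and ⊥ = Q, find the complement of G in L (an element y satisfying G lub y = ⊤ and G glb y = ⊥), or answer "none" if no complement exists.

Need y with G ∨ y = D and G ∧ y = Q.
Checking each element gives: E.

E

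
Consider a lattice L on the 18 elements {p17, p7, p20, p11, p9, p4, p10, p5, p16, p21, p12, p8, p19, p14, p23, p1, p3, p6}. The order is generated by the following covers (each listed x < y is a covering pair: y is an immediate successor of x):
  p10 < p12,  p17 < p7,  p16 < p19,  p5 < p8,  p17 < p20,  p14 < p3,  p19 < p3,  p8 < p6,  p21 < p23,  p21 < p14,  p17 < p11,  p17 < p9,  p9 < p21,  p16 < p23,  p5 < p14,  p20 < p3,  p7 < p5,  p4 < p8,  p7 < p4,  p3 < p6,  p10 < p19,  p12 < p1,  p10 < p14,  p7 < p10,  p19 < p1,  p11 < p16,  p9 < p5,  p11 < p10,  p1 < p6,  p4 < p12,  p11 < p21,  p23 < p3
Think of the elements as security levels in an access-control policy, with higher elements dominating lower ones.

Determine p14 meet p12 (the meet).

Common lower bounds of {p14, p12}: p10, p11, p17, p7.
The greatest among these is p10.

p10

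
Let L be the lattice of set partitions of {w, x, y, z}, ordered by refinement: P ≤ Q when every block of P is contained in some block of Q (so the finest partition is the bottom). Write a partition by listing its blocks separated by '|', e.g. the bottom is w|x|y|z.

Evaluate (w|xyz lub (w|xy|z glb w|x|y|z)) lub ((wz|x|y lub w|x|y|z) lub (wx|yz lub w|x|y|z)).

wxyz

w|xy|z ∧ w|x|y|z = w|x|y|z
w|xyz ∨ w|x|y|z = w|xyz
wz|x|y ∨ w|x|y|z = wz|x|y
wx|yz ∨ w|x|y|z = wx|yz
wz|x|y ∨ wx|yz = wxyz
w|xyz ∨ wxyz = wxyz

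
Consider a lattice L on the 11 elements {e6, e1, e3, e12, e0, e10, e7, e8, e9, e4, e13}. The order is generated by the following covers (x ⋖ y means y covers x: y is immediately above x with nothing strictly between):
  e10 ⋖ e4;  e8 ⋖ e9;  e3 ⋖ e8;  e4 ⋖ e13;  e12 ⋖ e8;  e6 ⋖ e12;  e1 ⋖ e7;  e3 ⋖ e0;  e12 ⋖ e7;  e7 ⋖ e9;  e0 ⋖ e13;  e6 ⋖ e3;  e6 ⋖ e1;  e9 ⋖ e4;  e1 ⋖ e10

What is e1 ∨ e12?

Common upper bounds of {e1, e12}: e13, e4, e7, e9.
The least among these is e7.

e7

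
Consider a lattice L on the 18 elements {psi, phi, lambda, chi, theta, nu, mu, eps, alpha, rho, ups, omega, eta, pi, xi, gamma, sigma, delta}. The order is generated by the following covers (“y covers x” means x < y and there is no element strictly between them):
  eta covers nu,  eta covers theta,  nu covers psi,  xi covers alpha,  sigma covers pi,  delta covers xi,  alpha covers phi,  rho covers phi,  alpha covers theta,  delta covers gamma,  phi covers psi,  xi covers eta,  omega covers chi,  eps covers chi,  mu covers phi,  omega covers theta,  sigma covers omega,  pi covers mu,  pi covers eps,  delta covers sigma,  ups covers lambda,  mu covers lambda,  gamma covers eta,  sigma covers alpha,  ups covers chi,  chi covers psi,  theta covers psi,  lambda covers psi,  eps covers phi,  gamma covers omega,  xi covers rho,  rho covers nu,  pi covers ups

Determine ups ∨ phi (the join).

pi

Common upper bounds of {ups, phi}: delta, pi, sigma.
The least among these is pi.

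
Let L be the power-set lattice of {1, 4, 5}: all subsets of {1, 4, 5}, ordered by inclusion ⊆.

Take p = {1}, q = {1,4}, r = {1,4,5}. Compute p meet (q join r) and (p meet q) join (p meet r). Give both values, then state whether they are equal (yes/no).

q join r = {1,4,5}, so p meet (q join r) = {1} meet {1,4,5} = {1}.
p meet q = {1} and p meet r = {1}, so (p meet q) join (p meet r) = {1} join {1} = {1}.
Equal: yes.

{1}; {1}; yes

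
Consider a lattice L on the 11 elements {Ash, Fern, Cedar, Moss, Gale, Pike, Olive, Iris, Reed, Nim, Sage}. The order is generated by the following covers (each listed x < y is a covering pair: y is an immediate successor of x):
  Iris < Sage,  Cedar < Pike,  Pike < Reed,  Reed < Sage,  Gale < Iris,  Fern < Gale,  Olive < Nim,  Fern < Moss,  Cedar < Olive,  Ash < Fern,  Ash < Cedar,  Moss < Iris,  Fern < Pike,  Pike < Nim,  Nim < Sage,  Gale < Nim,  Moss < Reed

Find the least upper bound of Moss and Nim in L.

Common upper bounds of {Moss, Nim}: Sage.
The least among these is Sage.

Sage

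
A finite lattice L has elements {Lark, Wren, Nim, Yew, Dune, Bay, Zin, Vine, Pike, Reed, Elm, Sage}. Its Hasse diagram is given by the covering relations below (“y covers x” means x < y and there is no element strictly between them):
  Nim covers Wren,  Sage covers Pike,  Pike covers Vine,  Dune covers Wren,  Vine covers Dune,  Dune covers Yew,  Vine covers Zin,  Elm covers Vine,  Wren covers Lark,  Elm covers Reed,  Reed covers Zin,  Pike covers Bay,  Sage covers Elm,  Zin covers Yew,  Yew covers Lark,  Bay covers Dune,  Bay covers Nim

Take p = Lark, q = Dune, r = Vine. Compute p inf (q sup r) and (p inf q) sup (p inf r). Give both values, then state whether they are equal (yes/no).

Lark; Lark; yes

q sup r = Vine, so p inf (q sup r) = Lark inf Vine = Lark.
p inf q = Lark and p inf r = Lark, so (p inf q) sup (p inf r) = Lark sup Lark = Lark.
Equal: yes.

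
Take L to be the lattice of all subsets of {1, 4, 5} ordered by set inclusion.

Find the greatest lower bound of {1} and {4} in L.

Under ⊆, meet is intersection: {1} ∩ {4} = ∅.

∅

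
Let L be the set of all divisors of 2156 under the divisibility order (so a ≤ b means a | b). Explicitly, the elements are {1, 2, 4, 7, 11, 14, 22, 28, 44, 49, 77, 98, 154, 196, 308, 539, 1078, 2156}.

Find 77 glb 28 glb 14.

7

Common lower bounds of {77, 28, 14}: 1, 7.
The greatest among these is 7.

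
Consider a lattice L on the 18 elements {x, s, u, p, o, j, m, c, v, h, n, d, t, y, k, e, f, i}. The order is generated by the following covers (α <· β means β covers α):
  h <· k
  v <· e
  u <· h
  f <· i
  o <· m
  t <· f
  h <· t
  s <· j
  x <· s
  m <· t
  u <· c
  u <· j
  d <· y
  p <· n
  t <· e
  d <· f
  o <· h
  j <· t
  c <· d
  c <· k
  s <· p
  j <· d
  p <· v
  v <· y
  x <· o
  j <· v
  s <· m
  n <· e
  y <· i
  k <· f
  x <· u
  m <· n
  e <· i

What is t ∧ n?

Common lower bounds of {t, n}: m, o, s, x.
The greatest among these is m.

m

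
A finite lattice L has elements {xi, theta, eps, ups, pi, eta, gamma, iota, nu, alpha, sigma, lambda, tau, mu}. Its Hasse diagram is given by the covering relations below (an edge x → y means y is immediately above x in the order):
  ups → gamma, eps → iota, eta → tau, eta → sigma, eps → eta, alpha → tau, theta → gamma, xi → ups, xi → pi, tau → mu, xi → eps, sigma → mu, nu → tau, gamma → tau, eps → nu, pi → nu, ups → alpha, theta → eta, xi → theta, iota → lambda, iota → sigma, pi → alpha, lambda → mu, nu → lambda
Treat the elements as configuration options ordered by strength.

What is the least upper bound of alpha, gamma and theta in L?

Common upper bounds of {alpha, gamma, theta}: mu, tau.
The least among these is tau.

tau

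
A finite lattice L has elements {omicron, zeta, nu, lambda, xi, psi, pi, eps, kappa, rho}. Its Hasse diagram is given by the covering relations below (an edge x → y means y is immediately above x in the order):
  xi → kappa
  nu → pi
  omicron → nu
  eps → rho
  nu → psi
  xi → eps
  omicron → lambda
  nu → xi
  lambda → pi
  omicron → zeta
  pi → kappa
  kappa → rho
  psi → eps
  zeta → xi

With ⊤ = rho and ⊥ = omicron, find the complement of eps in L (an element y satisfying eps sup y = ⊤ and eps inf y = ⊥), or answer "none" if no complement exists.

lambda

Need y with eps ∨ y = rho and eps ∧ y = omicron.
Checking each element gives: lambda.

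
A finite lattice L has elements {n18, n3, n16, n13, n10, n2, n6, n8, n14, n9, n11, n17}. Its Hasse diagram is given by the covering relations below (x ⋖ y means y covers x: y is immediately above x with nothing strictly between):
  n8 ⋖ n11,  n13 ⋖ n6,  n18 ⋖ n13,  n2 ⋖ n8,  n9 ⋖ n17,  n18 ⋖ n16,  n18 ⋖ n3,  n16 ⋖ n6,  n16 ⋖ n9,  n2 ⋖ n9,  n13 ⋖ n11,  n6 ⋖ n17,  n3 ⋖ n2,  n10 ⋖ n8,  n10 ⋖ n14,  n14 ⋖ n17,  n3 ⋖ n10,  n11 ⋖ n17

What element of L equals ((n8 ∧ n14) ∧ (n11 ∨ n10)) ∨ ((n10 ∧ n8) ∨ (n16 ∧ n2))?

n10

n8 ∧ n14 = n10
n11 ∨ n10 = n11
n10 ∧ n11 = n10
n10 ∧ n8 = n10
n16 ∧ n2 = n18
n10 ∨ n18 = n10
n10 ∨ n10 = n10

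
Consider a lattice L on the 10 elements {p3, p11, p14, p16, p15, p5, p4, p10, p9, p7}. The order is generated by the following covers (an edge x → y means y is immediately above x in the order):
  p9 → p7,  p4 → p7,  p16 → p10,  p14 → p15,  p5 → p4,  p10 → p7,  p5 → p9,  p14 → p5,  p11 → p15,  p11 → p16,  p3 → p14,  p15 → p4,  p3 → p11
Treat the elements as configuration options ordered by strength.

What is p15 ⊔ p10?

Common upper bounds of {p15, p10}: p7.
The least among these is p7.

p7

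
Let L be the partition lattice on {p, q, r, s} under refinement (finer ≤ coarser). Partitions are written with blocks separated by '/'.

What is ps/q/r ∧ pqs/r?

Common lower bounds of {ps/q/r, pqs/r}: p/q/r/s, ps/q/r.
The greatest among these is ps/q/r.

ps/q/r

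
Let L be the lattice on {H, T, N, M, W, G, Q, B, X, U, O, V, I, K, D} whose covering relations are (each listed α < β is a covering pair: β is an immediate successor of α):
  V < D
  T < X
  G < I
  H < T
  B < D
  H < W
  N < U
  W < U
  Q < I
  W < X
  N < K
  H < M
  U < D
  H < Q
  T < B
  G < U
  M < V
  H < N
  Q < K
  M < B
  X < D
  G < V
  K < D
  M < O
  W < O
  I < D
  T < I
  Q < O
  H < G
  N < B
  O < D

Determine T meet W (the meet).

Common lower bounds of {T, W}: H.
The greatest among these is H.

H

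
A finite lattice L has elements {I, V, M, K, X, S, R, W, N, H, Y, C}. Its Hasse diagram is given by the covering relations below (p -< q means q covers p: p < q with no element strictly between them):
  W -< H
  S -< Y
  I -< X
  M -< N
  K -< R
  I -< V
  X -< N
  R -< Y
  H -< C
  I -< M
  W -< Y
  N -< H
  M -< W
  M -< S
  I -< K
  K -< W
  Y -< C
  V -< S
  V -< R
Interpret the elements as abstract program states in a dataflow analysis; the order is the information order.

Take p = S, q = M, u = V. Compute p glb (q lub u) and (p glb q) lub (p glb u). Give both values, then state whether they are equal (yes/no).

q lub u = S, so p glb (q lub u) = S glb S = S.
p glb q = M and p glb u = V, so (p glb q) lub (p glb u) = M lub V = S.
Equal: yes.

S; S; yes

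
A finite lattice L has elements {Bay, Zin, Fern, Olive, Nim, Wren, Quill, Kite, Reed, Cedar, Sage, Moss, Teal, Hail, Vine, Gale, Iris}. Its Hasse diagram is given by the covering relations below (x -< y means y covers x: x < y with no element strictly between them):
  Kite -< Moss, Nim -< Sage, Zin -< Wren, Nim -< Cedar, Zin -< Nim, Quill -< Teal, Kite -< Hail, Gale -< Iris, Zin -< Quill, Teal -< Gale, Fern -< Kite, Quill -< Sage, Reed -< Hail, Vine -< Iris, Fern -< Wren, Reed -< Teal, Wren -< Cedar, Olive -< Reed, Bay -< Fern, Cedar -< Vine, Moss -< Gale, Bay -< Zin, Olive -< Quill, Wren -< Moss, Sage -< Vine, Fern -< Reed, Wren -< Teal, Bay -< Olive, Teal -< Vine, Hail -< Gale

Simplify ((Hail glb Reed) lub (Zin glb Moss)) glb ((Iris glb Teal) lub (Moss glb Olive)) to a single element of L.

Hail ∧ Reed = Reed
Zin ∧ Moss = Zin
Reed ∨ Zin = Teal
Iris ∧ Teal = Teal
Moss ∧ Olive = Bay
Teal ∨ Bay = Teal
Teal ∧ Teal = Teal

Teal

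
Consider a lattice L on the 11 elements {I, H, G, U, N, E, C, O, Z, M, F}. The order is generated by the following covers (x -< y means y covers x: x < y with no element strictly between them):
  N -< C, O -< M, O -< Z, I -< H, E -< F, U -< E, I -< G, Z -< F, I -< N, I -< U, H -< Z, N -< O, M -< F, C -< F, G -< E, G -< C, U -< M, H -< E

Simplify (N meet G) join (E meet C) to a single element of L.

G

N ∧ G = I
E ∧ C = G
I ∨ G = G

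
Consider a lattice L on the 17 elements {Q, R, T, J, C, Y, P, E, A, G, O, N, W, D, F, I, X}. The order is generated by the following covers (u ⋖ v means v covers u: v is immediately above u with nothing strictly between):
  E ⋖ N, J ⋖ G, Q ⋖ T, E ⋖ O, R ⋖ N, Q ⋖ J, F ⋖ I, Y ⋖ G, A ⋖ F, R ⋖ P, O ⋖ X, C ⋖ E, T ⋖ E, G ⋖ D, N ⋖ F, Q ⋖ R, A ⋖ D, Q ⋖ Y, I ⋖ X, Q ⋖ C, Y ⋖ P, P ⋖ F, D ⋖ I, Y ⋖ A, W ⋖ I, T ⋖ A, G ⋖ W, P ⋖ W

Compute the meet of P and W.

P

Common lower bounds of {P, W}: P, Q, R, Y.
The greatest among these is P.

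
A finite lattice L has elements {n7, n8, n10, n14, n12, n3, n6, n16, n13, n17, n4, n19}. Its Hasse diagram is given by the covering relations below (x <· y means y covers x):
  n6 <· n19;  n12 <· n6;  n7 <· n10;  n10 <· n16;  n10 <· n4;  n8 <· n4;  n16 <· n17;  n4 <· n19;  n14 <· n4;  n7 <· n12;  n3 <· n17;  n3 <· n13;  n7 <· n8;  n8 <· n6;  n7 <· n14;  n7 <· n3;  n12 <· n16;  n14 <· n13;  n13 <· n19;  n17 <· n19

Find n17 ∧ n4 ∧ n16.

n10

Common lower bounds of {n17, n4, n16}: n10, n7.
The greatest among these is n10.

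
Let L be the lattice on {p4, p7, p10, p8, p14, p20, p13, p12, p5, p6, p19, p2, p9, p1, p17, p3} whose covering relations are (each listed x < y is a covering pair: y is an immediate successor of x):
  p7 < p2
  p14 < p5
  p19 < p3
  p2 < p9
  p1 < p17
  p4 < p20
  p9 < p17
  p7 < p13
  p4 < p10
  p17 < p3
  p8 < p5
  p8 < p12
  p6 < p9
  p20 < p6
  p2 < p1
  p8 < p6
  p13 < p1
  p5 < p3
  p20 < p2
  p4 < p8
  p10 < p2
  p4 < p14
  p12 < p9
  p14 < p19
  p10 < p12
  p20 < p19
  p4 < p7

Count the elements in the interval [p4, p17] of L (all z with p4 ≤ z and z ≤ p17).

12

The interval [p4, p17] = {p1, p10, p12, p13, p17, p2, p20, p4, p6, p7, p8, p9}, which has 12 elements.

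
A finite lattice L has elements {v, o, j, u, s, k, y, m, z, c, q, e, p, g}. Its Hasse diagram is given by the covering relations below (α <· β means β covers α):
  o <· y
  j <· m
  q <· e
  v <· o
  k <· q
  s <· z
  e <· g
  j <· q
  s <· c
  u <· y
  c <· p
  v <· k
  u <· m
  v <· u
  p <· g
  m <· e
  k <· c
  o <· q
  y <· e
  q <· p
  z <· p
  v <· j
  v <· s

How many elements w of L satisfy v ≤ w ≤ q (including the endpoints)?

The interval [v, q] = {j, k, o, q, v}, which has 5 elements.

5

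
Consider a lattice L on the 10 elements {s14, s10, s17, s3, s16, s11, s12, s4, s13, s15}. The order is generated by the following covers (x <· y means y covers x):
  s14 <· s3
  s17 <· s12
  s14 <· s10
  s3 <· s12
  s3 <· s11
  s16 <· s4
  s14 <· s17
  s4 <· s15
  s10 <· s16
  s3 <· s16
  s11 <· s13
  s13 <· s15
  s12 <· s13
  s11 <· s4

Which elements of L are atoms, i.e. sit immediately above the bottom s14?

s10, s17, s3

The atoms are exactly the elements that cover s14: s10, s17, s3.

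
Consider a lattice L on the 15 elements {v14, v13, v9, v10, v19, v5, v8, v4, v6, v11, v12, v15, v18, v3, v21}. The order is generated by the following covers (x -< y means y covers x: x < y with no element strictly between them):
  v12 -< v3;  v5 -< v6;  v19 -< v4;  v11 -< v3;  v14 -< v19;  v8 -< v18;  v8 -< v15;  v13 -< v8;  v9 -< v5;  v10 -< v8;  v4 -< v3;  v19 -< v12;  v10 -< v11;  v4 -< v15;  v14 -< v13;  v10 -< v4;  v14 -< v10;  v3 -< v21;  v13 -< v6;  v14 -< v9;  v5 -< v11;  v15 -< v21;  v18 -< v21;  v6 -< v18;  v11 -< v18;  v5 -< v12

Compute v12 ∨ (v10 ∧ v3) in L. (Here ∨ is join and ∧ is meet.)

v10 ∧ v3 = v10
v12 ∨ v10 = v3

v3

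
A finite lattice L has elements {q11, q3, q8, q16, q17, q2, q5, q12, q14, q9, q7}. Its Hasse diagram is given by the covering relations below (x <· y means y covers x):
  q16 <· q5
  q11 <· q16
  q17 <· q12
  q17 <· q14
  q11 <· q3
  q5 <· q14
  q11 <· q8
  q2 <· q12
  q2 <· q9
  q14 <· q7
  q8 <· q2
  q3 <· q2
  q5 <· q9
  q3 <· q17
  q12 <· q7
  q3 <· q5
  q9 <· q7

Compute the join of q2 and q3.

Common upper bounds of {q2, q3}: q12, q2, q7, q9.
The least among these is q2.

q2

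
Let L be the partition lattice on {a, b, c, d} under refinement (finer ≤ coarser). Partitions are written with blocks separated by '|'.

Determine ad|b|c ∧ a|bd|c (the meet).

a|b|c|d

Common lower bounds of {ad|b|c, a|bd|c}: a|b|c|d.
The greatest among these is a|b|c|d.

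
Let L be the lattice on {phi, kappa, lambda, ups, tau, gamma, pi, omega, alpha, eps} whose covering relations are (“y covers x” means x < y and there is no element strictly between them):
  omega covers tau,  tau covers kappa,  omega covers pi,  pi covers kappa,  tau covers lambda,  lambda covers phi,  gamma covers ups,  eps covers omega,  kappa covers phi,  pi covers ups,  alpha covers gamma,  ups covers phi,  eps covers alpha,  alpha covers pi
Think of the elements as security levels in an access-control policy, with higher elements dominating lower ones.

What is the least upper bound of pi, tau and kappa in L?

omega

Common upper bounds of {pi, tau, kappa}: eps, omega.
The least among these is omega.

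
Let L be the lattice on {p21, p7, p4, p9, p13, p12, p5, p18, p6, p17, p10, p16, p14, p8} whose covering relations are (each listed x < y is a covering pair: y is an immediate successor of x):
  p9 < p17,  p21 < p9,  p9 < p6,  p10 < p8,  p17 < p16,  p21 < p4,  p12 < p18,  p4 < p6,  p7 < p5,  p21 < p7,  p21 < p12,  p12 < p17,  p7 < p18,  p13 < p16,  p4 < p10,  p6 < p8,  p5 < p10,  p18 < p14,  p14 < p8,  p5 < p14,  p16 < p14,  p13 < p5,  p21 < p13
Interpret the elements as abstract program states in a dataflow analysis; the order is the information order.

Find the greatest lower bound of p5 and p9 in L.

Common lower bounds of {p5, p9}: p21.
The greatest among these is p21.

p21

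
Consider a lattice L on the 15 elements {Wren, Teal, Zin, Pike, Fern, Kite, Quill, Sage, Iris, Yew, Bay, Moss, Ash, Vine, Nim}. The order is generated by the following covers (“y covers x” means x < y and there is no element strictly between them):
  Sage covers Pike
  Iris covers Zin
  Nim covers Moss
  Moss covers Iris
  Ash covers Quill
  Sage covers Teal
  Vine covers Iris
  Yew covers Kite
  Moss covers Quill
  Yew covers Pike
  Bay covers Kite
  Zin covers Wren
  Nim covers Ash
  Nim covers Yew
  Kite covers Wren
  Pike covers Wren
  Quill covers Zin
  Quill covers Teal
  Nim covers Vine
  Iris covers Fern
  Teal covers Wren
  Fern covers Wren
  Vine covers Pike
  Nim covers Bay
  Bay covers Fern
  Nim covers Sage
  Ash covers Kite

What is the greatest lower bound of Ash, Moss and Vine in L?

Zin

Common lower bounds of {Ash, Moss, Vine}: Wren, Zin.
The greatest among these is Zin.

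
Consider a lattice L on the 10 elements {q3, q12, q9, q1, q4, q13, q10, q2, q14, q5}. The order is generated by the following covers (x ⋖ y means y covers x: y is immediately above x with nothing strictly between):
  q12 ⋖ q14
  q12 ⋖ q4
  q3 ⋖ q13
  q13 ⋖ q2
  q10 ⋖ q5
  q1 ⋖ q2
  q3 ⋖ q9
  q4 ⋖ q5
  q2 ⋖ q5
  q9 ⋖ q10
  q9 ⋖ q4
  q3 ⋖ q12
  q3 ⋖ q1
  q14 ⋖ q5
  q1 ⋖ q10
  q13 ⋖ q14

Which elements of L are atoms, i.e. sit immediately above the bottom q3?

q1, q12, q13, q9

The atoms are exactly the elements that cover q3: q1, q12, q13, q9.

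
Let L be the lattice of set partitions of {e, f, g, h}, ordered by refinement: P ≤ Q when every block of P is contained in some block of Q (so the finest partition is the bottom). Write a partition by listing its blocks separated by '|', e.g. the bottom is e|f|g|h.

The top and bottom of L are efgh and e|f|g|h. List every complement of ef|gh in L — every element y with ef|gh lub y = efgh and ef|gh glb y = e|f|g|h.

eg|fh, eg|f|h, eh|fg, eh|f|g, e|fg|h, e|fh|g

Need y with ef|gh ∨ y = efgh and ef|gh ∧ y = e|f|g|h.
Checking each element gives: eg|fh, eg|f|h, eh|fg, eh|f|g, e|fg|h, e|fh|g.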